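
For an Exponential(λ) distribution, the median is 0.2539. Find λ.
λ = 2.7300

For X ~ Exponential(λ), the CDF is F(x) = 1 - e^(-λx).
The median m satisfies F(m) = 0.5:
1 - e^(-λm) = 0.5
e^(-λm) = 0.5
λm = ln(2)
m = ln(2) / λ

Given m = 0.2539:
λ = ln(2) / 0.2539 = 0.693147 / 0.2539 = 2.7300

Verification: ln(2) / 2.7300 = 0.2539 ✓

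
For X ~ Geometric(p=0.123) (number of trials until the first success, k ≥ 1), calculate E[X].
8.1301

We have X ~ Geometric(p=0.123) (number of trials until the first success, k ≥ 1).

For a Geometric distribution with p=0.123 (number of trials until the first success, k ≥ 1):
E[X] = 8.1301

This is the expected (average) value of X.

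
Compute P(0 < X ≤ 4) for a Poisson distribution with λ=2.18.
0.816607

We have X ~ Poisson(λ=2.18).

To find P(0 < X ≤ 4), we use:
P(0 < X ≤ 4) = P(X ≤ 4) - P(X ≤ 0)
                 = F(4) - F(0)
                 = 0.929649 - 0.113042
                 = 0.816607

So there's approximately a 81.7% chance that X falls in this range.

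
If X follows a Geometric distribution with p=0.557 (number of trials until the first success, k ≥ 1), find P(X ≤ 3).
0.913062

We have X ~ Geometric(p=0.557) (number of trials until the first success, k ≥ 1).

The CDF gives us P(X ≤ k).

Using the CDF:
P(X ≤ 3) = 0.913062

This means there's approximately a 91.3% chance that X is at most 3.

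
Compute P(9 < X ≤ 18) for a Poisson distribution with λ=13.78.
0.774225

We have X ~ Poisson(λ=13.78).

To find P(9 < X ≤ 18), we use:
P(9 < X ≤ 18) = P(X ≤ 18) - P(X ≤ 9)
                 = F(18) - F(9)
                 = 0.894456 - 0.120231
                 = 0.774225

So there's approximately a 77.4% chance that X falls in this range.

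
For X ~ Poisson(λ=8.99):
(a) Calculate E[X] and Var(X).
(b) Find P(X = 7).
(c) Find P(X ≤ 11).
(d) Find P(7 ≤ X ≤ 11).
(a) E[X] = 8.9900, Var(X) = 8.9900
(b) P(X = 7) = 0.117376
(c) P(X ≤ 11) = 0.803978
(d) P(7 ≤ X ≤ 11) = 0.596284

We have X ~ Poisson(λ=8.99).

(a) Moments:
E[X] = 8.9900
Var(X) = 8.9900
σ = √Var(X) = 2.9983

(b) Point probability using PMF:
P(X = 7) = 0.117376

(c) Cumulative probability using CDF:
P(X ≤ 11) = F(11) = 0.803978

(d) Range probability:
P(7 ≤ X ≤ 11) = P(X ≤ 11) - P(X ≤ 6)
                   = F(11) - F(6)
                   = 0.803978 - 0.207693
                   = 0.596284

This means approximately 59.6% of outcomes fall in the interval [7, 11].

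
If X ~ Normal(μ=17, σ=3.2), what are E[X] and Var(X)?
E[X] = 17.0000, Var(X) = 10.2400

We have X ~ Normal(μ=17, σ=3.2).

For a Normal distribution with μ=17, σ=3.2:

Expected value:
E[X] = 17.0000

Variance:
Var(X) = 10.2400

Standard deviation:
σ = √Var(X) = 3.2000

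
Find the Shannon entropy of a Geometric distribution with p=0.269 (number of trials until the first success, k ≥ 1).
2.1645 nats

We have X ~ Geometric(p=0.269) (number of trials until the first success, k ≥ 1).

The Shannon entropy measures the uncertainty or information content of the distribution.

For a Geometric distribution with p=0.269 (number of trials until the first success, k ≥ 1):
H(X) = 2.1645 nats

(In bits, this would be 3.1228 bits.)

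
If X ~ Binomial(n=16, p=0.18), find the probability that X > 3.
0.322339

We have X ~ Binomial(n=16, p=0.18).

P(X > 3) = 1 - P(X ≤ 3)
                = 1 - F(3)
                = 1 - 0.677661
                = 0.322339

So there's approximately a 32.2% chance that X exceeds 3.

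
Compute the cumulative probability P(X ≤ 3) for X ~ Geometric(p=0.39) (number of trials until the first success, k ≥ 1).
0.773019

We have X ~ Geometric(p=0.39) (number of trials until the first success, k ≥ 1).

The CDF gives us P(X ≤ k).

Using the CDF:
P(X ≤ 3) = 0.773019

This means there's approximately a 77.3% chance that X is at most 3.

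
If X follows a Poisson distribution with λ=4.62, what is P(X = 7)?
0.087826

We have X ~ Poisson(λ=4.62).

For a Poisson distribution, the PMF gives us the probability of each outcome.

Using the PMF formula:
P(X = 7) = 0.087826

Rounded to 4 decimal places: 0.0878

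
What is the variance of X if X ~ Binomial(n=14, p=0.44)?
3.4496

We have X ~ Binomial(n=14, p=0.44).

For a Binomial distribution with n=14, p=0.44:
Var(X) = 3.4496

The variance measures the spread of the distribution around the mean.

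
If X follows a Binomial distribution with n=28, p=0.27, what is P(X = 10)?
0.093645

We have X ~ Binomial(n=28, p=0.27).

For a Binomial distribution, the PMF gives us the probability of each outcome.

Using the PMF formula:
P(X = 10) = 0.093645

Rounded to 4 decimal places: 0.0936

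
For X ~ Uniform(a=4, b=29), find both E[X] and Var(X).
E[X] = 16.5000, Var(X) = 52.0833

We have X ~ Uniform(a=4, b=29).

For a Uniform distribution with a=4, b=29:

Expected value:
E[X] = 16.5000

Variance:
Var(X) = 52.0833

Standard deviation:
σ = √Var(X) = 7.2169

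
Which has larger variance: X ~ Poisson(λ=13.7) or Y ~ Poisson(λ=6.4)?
X has larger variance (13.7000 > 6.4000)

Compute the variance for each distribution:

X ~ Poisson(λ=13.7):
Var(X) = 13.7000

Y ~ Poisson(λ=6.4):
Var(Y) = 6.4000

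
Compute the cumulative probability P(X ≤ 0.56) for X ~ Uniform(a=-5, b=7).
0.463333

We have X ~ Uniform(a=-5, b=7).

The CDF gives us P(X ≤ k).

Using the CDF:
P(X ≤ 0.56) = 0.463333

This means there's approximately a 46.3% chance that X is at most 0.56.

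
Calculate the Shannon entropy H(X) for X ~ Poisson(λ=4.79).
2.1819 nats

We have X ~ Poisson(λ=4.79).

The Shannon entropy measures the uncertainty or information content of the distribution.

For a Poisson distribution with λ=4.79:
H(X) = 2.1819 nats

(In bits, this would be 3.1478 bits.)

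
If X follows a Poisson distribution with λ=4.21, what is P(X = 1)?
0.062503

We have X ~ Poisson(λ=4.21).

For a Poisson distribution, the PMF gives us the probability of each outcome.

Using the PMF formula:
P(X = 1) = 0.062503

Rounded to 4 decimal places: 0.0625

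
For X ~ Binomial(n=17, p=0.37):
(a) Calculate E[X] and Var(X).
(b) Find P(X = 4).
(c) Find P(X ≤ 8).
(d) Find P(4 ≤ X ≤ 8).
(a) E[X] = 6.2900, Var(X) = 3.9627
(b) P(X = 4) = 0.109853
(c) P(X ≤ 8) = 0.865866
(d) P(4 ≤ X ≤ 8) = 0.789964

We have X ~ Binomial(n=17, p=0.37).

(a) Moments:
E[X] = 6.2900
Var(X) = 3.9627
σ = √Var(X) = 1.9907

(b) Point probability using PMF:
P(X = 4) = 0.109853

(c) Cumulative probability using CDF:
P(X ≤ 8) = F(8) = 0.865866

(d) Range probability:
P(4 ≤ X ≤ 8) = P(X ≤ 8) - P(X ≤ 3)
                   = F(8) - F(3)
                   = 0.865866 - 0.075902
                   = 0.789964

This means approximately 79.0% of outcomes fall in the interval [4, 8].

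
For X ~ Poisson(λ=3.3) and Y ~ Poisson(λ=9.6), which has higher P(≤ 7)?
X has higher probability (P(X ≤ 7) = 0.9802 > P(Y ≤ 7) = 0.2584)

Compute P(≤ 7) for each distribution:

X ~ Poisson(λ=3.3):
P(X ≤ 7) = 0.9802

Y ~ Poisson(λ=9.6):
P(Y ≤ 7) = 0.2584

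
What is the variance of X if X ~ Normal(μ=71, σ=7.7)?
59.2900

We have X ~ Normal(μ=71, σ=7.7).

For a Normal distribution with μ=71, σ=7.7:
Var(X) = 59.2900

The variance measures the spread of the distribution around the mean.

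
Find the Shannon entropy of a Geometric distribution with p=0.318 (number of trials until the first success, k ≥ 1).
1.9665 nats

We have X ~ Geometric(p=0.318) (number of trials until the first success, k ≥ 1).

The Shannon entropy measures the uncertainty or information content of the distribution.

For a Geometric distribution with p=0.318 (number of trials until the first success, k ≥ 1):
H(X) = 1.9665 nats

(In bits, this would be 2.8371 bits.)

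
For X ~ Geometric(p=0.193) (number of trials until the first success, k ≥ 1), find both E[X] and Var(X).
E[X] = 5.1813, Var(X) = 21.6650

We have X ~ Geometric(p=0.193) (number of trials until the first success, k ≥ 1).

For a Geometric distribution with p=0.193 (number of trials until the first success, k ≥ 1):

Expected value:
E[X] = 5.1813

Variance:
Var(X) = 21.6650

Standard deviation:
σ = √Var(X) = 4.6546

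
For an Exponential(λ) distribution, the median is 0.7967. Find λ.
λ = 0.8700

For X ~ Exponential(λ), the CDF is F(x) = 1 - e^(-λx).
The median m satisfies F(m) = 0.5:
1 - e^(-λm) = 0.5
e^(-λm) = 0.5
λm = ln(2)
m = ln(2) / λ

Given m = 0.7967:
λ = ln(2) / 0.7967 = 0.693147 / 0.7967 = 0.8700

Verification: ln(2) / 0.8700 = 0.7967 ✓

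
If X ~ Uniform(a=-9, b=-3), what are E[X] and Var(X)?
E[X] = -6.0000, Var(X) = 3.0000

We have X ~ Uniform(a=-9, b=-3).

For a Uniform distribution with a=-9, b=-3:

Expected value:
E[X] = -6.0000

Variance:
Var(X) = 3.0000

Standard deviation:
σ = √Var(X) = 1.7321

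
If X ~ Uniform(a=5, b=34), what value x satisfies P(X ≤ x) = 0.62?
22.9800

We have X ~ Uniform(a=5, b=34).

We want to find x such that P(X ≤ x) = 0.62.

This is the 62nd percentile, which means 62% of values fall below this point.

Using the inverse CDF (quantile function):
x = F⁻¹(0.62) = 22.9800

Verification: P(X ≤ 22.9800) = 0.62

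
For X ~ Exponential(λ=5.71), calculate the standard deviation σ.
0.1751

We have X ~ Exponential(λ=5.71).

For an Exponential distribution with λ=5.71:
σ = √Var(X) = 0.1751

The standard deviation is the square root of the variance.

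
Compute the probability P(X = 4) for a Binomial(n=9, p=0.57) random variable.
0.195529

We have X ~ Binomial(n=9, p=0.57).

For a Binomial distribution, the PMF gives us the probability of each outcome.

Using the PMF formula:
P(X = 4) = 0.195529

Rounded to 4 decimal places: 0.1955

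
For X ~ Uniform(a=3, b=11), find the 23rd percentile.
4.8400

We have X ~ Uniform(a=3, b=11).

We want to find x such that P(X ≤ x) = 0.23.

This is the 23rd percentile, which means 23% of values fall below this point.

Using the inverse CDF (quantile function):
x = F⁻¹(0.23) = 4.8400

Verification: P(X ≤ 4.8400) = 0.23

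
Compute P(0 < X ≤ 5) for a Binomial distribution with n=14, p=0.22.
0.902940

We have X ~ Binomial(n=14, p=0.22).

To find P(0 < X ≤ 5), we use:
P(0 < X ≤ 5) = P(X ≤ 5) - P(X ≤ 0)
                 = F(5) - F(0)
                 = 0.933795 - 0.030855
                 = 0.902940

So there's approximately a 90.3% chance that X falls in this range.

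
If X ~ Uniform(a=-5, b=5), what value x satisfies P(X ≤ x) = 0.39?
-1.1000

We have X ~ Uniform(a=-5, b=5).

We want to find x such that P(X ≤ x) = 0.39.

This is the 39th percentile, which means 39% of values fall below this point.

Using the inverse CDF (quantile function):
x = F⁻¹(0.39) = -1.1000

Verification: P(X ≤ -1.1000) = 0.39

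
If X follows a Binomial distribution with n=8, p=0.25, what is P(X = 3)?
0.207642

We have X ~ Binomial(n=8, p=0.25).

For a Binomial distribution, the PMF gives us the probability of each outcome.

Using the PMF formula:
P(X = 3) = 0.207642

Rounded to 4 decimal places: 0.2076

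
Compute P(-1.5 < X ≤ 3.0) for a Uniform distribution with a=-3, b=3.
0.750000

We have X ~ Uniform(a=-3, b=3).

To find P(-1.5 < X ≤ 3.0), we use:
P(-1.5 < X ≤ 3.0) = P(X ≤ 3.0) - P(X ≤ -1.5)
                 = F(3.0) - F(-1.5)
                 = 1.000000 - 0.250000
                 = 0.750000

So there's approximately a 75.0% chance that X falls in this range.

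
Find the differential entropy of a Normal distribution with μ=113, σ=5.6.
3.1417 nats

We have X ~ Normal(μ=113, σ=5.6).

The differential entropy measures the uncertainty or information content of the distribution.

For a Normal distribution with μ=113, σ=5.6:
h(X) = 3.1417 nats

(In bits, this would be 4.5325 bits.)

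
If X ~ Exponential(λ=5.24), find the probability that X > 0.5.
0.072803

We have X ~ Exponential(λ=5.24).

P(X > 0.5) = 1 - P(X ≤ 0.5)
                = 1 - F(0.5)
                = 1 - 0.927197
                = 0.072803

So there's approximately a 7.3% chance that X exceeds 0.5.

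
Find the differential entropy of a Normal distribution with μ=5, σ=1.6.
1.8889 nats

We have X ~ Normal(μ=5, σ=1.6).

The differential entropy measures the uncertainty or information content of the distribution.

For a Normal distribution with μ=5, σ=1.6:
h(X) = 1.8889 nats

(In bits, this would be 2.7252 bits.)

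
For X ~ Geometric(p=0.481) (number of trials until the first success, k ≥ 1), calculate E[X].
2.0790

We have X ~ Geometric(p=0.481) (number of trials until the first success, k ≥ 1).

For a Geometric distribution with p=0.481 (number of trials until the first success, k ≥ 1):
E[X] = 2.0790

This is the expected (average) value of X.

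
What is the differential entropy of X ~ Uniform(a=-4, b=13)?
2.8332 nats

We have X ~ Uniform(a=-4, b=13).

The differential entropy measures the uncertainty or information content of the distribution.

For a Uniform distribution with a=-4, b=13:
h(X) = 2.8332 nats

(In bits, this would be 4.0875 bits.)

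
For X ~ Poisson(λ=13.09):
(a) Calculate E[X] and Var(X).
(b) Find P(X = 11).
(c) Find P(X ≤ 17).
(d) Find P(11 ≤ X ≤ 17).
(a) E[X] = 13.0900, Var(X) = 13.0900
(b) P(X = 11) = 0.100061
(c) P(X ≤ 17) = 0.885449
(d) P(11 ≤ X ≤ 17) = 0.641415

We have X ~ Poisson(λ=13.09).

(a) Moments:
E[X] = 13.0900
Var(X) = 13.0900
σ = √Var(X) = 3.6180

(b) Point probability using PMF:
P(X = 11) = 0.100061

(c) Cumulative probability using CDF:
P(X ≤ 17) = F(17) = 0.885449

(d) Range probability:
P(11 ≤ X ≤ 17) = P(X ≤ 17) - P(X ≤ 10)
                   = F(17) - F(10)
                   = 0.885449 - 0.244034
                   = 0.641415

This means approximately 64.1% of outcomes fall in the interval [11, 17].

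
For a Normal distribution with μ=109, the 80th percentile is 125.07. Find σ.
σ = 19.0941

For X ~ Normal(μ, σ), the p-th percentile satisfies x = μ + z_p × σ,
where z_p = Φ⁻¹(p) is the standard normal quantile.

Step 1: z_{0.8} = Φ⁻¹(0.8) = 0.8416

Step 2: Solve for σ:
125.07 = 109 + 0.8416 × σ
σ = (125.07 - 109) / 0.8416
σ = 16.07 / 0.8416
σ = 19.0941

Verification: μ + z × σ = 109 + 0.8416 × 19.0941 = 125.07 ✓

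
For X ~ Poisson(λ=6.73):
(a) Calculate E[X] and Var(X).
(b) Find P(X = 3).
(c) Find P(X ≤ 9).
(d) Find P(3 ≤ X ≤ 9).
(a) E[X] = 6.7300, Var(X) = 6.7300
(b) P(X = 3) = 0.060686
(c) P(X ≤ 9) = 0.856787
(d) P(3 ≤ X ≤ 9) = 0.820501

We have X ~ Poisson(λ=6.73).

(a) Moments:
E[X] = 6.7300
Var(X) = 6.7300
σ = √Var(X) = 2.5942

(b) Point probability using PMF:
P(X = 3) = 0.060686

(c) Cumulative probability using CDF:
P(X ≤ 9) = F(9) = 0.856787

(d) Range probability:
P(3 ≤ X ≤ 9) = P(X ≤ 9) - P(X ≤ 2)
                   = F(9) - F(2)
                   = 0.856787 - 0.036286
                   = 0.820501

This means approximately 82.1% of outcomes fall in the interval [3, 9].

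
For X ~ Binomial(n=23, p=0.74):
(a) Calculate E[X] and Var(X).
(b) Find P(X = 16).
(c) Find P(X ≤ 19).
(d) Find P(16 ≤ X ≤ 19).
(a) E[X] = 17.0200, Var(X) = 4.4252
(b) P(X = 16) = 0.159208
(c) P(X ≤ 19) = 0.884923
(d) P(16 ≤ X ≤ 19) = 0.655388

We have X ~ Binomial(n=23, p=0.74).

(a) Moments:
E[X] = 17.0200
Var(X) = 4.4252
σ = √Var(X) = 2.1036

(b) Point probability using PMF:
P(X = 16) = 0.159208

(c) Cumulative probability using CDF:
P(X ≤ 19) = F(19) = 0.884923

(d) Range probability:
P(16 ≤ X ≤ 19) = P(X ≤ 19) - P(X ≤ 15)
                   = F(19) - F(15)
                   = 0.884923 - 0.229534
                   = 0.655388

This means approximately 65.5% of outcomes fall in the interval [16, 19].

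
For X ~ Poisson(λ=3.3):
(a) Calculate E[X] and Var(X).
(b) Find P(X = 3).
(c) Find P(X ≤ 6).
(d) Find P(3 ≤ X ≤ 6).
(a) E[X] = 3.3000, Var(X) = 3.3000
(b) P(X = 3) = 0.220912
(c) P(X ≤ 6) = 0.949034
(d) P(3 ≤ X ≤ 6) = 0.589608

We have X ~ Poisson(λ=3.3).

(a) Moments:
E[X] = 3.3000
Var(X) = 3.3000
σ = √Var(X) = 1.8166

(b) Point probability using PMF:
P(X = 3) = 0.220912

(c) Cumulative probability using CDF:
P(X ≤ 6) = F(6) = 0.949034

(d) Range probability:
P(3 ≤ X ≤ 6) = P(X ≤ 6) - P(X ≤ 2)
                   = F(6) - F(2)
                   = 0.949034 - 0.359426
                   = 0.589608

This means approximately 59.0% of outcomes fall in the interval [3, 6].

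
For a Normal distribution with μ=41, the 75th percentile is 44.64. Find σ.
σ = 5.3967

For X ~ Normal(μ, σ), the p-th percentile satisfies x = μ + z_p × σ,
where z_p = Φ⁻¹(p) is the standard normal quantile.

Step 1: z_{0.75} = Φ⁻¹(0.75) = 0.6745

Step 2: Solve for σ:
44.64 = 41 + 0.6745 × σ
σ = (44.64 - 41) / 0.6745
σ = 3.64 / 0.6745
σ = 5.3967

Verification: μ + z × σ = 41 + 0.6745 × 5.3967 = 44.64 ✓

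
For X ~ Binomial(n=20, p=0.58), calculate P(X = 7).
0.021660

We have X ~ Binomial(n=20, p=0.58).

For a Binomial distribution, the PMF gives us the probability of each outcome.

Using the PMF formula:
P(X = 7) = 0.021660

Rounded to 4 decimal places: 0.0217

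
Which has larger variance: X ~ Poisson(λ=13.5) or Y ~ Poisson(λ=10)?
X has larger variance (13.5000 > 10.0000)

Compute the variance for each distribution:

X ~ Poisson(λ=13.5):
Var(X) = 13.5000

Y ~ Poisson(λ=10):
Var(Y) = 10.0000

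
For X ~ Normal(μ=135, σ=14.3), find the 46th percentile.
133.5638

We have X ~ Normal(μ=135, σ=14.3).

We want to find x such that P(X ≤ x) = 0.46.

This is the 46th percentile, which means 46% of values fall below this point.

Using the inverse CDF (quantile function):
x = F⁻¹(0.46) = 133.5638

Verification: P(X ≤ 133.5638) = 0.46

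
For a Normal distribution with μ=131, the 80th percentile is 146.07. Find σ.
σ = 17.9059

For X ~ Normal(μ, σ), the p-th percentile satisfies x = μ + z_p × σ,
where z_p = Φ⁻¹(p) is the standard normal quantile.

Step 1: z_{0.8} = Φ⁻¹(0.8) = 0.8416

Step 2: Solve for σ:
146.07 = 131 + 0.8416 × σ
σ = (146.07 - 131) / 0.8416
σ = 15.07 / 0.8416
σ = 17.9059

Verification: μ + z × σ = 131 + 0.8416 × 17.9059 = 146.07 ✓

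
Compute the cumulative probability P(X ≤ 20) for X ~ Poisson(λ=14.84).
0.923541

We have X ~ Poisson(λ=14.84).

The CDF gives us P(X ≤ k).

Using the CDF:
P(X ≤ 20) = 0.923541

This means there's approximately a 92.4% chance that X is at most 20.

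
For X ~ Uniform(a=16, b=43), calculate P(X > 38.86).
0.153333

We have X ~ Uniform(a=16, b=43).

P(X > 38.86) = 1 - P(X ≤ 38.86)
                = 1 - F(38.86)
                = 1 - 0.846667
                = 0.153333

So there's approximately a 15.3% chance that X exceeds 38.86.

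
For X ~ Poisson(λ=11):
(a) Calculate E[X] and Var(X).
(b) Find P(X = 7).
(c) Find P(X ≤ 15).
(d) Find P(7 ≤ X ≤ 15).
(a) E[X] = 11.0000, Var(X) = 11.0000
(b) P(X = 7) = 0.064577
(c) P(X ≤ 15) = 0.907396
(d) P(7 ≤ X ≤ 15) = 0.828782

We have X ~ Poisson(λ=11).

(a) Moments:
E[X] = 11.0000
Var(X) = 11.0000
σ = √Var(X) = 3.3166

(b) Point probability using PMF:
P(X = 7) = 0.064577

(c) Cumulative probability using CDF:
P(X ≤ 15) = F(15) = 0.907396

(d) Range probability:
P(7 ≤ X ≤ 15) = P(X ≤ 15) - P(X ≤ 6)
                   = F(15) - F(6)
                   = 0.907396 - 0.078614
                   = 0.828782

This means approximately 82.9% of outcomes fall in the interval [7, 15].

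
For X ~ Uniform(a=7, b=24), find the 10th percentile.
8.7000

We have X ~ Uniform(a=7, b=24).

We want to find x such that P(X ≤ x) = 0.1.

This is the 10th percentile, which means 10% of values fall below this point.

Using the inverse CDF (quantile function):
x = F⁻¹(0.1) = 8.7000

Verification: P(X ≤ 8.7000) = 0.1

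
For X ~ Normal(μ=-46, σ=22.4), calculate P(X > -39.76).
0.390287

We have X ~ Normal(μ=-46, σ=22.4).

P(X > -39.76) = 1 - P(X ≤ -39.76)
                = 1 - F(-39.76)
                = 1 - 0.609713
                = 0.390287

So there's approximately a 39.0% chance that X exceeds -39.76.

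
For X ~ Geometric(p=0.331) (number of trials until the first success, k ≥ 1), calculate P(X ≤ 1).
0.331000

We have X ~ Geometric(p=0.331) (number of trials until the first success, k ≥ 1).

The CDF gives us P(X ≤ k).

Using the CDF:
P(X ≤ 1) = 0.331000

This means there's approximately a 33.1% chance that X is at most 1.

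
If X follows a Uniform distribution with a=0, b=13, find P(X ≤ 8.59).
0.660769

We have X ~ Uniform(a=0, b=13).

The CDF gives us P(X ≤ k).

Using the CDF:
P(X ≤ 8.59) = 0.660769

This means there's approximately a 66.1% chance that X is at most 8.59.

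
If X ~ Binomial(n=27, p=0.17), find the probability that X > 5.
0.305071

We have X ~ Binomial(n=27, p=0.17).

P(X > 5) = 1 - P(X ≤ 5)
                = 1 - F(5)
                = 1 - 0.694929
                = 0.305071

So there's approximately a 30.5% chance that X exceeds 5.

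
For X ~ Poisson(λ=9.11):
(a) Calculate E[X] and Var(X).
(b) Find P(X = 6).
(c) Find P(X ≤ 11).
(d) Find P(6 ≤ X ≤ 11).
(a) E[X] = 9.1100, Var(X) = 9.1100
(b) P(X = 6) = 0.087772
(c) P(X ≤ 11) = 0.792208
(d) P(6 ≤ X ≤ 11) = 0.683036

We have X ~ Poisson(λ=9.11).

(a) Moments:
E[X] = 9.1100
Var(X) = 9.1100
σ = √Var(X) = 3.0183

(b) Point probability using PMF:
P(X = 6) = 0.087772

(c) Cumulative probability using CDF:
P(X ≤ 11) = F(11) = 0.792208

(d) Range probability:
P(6 ≤ X ≤ 11) = P(X ≤ 11) - P(X ≤ 5)
                   = F(11) - F(5)
                   = 0.792208 - 0.109172
                   = 0.683036

This means approximately 68.3% of outcomes fall in the interval [6, 11].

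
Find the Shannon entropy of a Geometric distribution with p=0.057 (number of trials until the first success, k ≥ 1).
3.8356 nats

We have X ~ Geometric(p=0.057) (number of trials until the first success, k ≥ 1).

The Shannon entropy measures the uncertainty or information content of the distribution.

For a Geometric distribution with p=0.057 (number of trials until the first success, k ≥ 1):
H(X) = 3.8356 nats

(In bits, this would be 5.5337 bits.)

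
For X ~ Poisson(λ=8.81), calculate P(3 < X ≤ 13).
0.911056

We have X ~ Poisson(λ=8.81).

To find P(3 < X ≤ 13), we use:
P(3 < X ≤ 13) = P(X ≤ 13) - P(X ≤ 3)
                 = F(13) - F(3)
                 = 0.935319 - 0.024263
                 = 0.911056

So there's approximately a 91.1% chance that X falls in this range.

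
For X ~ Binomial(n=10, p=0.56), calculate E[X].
5.6000

We have X ~ Binomial(n=10, p=0.56).

For a Binomial distribution with n=10, p=0.56:
E[X] = 5.6000

This is the expected (average) value of X.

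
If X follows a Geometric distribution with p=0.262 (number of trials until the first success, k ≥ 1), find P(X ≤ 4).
0.703363

We have X ~ Geometric(p=0.262) (number of trials until the first success, k ≥ 1).

The CDF gives us P(X ≤ k).

Using the CDF:
P(X ≤ 4) = 0.703363

This means there's approximately a 70.3% chance that X is at most 4.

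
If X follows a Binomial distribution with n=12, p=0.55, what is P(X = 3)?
0.027696

We have X ~ Binomial(n=12, p=0.55).

For a Binomial distribution, the PMF gives us the probability of each outcome.

Using the PMF formula:
P(X = 3) = 0.027696

Rounded to 4 decimal places: 0.0277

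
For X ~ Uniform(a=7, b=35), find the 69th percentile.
26.3200

We have X ~ Uniform(a=7, b=35).

We want to find x such that P(X ≤ x) = 0.69.

This is the 69th percentile, which means 69% of values fall below this point.

Using the inverse CDF (quantile function):
x = F⁻¹(0.69) = 26.3200

Verification: P(X ≤ 26.3200) = 0.69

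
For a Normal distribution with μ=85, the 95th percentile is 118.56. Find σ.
σ = 20.4030

For X ~ Normal(μ, σ), the p-th percentile satisfies x = μ + z_p × σ,
where z_p = Φ⁻¹(p) is the standard normal quantile.

Step 1: z_{0.95} = Φ⁻¹(0.95) = 1.6449

Step 2: Solve for σ:
118.56 = 85 + 1.6449 × σ
σ = (118.56 - 85) / 1.6449
σ = 33.56 / 1.6449
σ = 20.4030

Verification: μ + z × σ = 85 + 1.6449 × 20.4030 = 118.56 ✓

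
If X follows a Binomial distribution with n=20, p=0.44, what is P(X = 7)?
0.131834

We have X ~ Binomial(n=20, p=0.44).

For a Binomial distribution, the PMF gives us the probability of each outcome.

Using the PMF formula:
P(X = 7) = 0.131834

Rounded to 4 decimal places: 0.1318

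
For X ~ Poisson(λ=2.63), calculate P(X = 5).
0.075579

We have X ~ Poisson(λ=2.63).

For a Poisson distribution, the PMF gives us the probability of each outcome.

Using the PMF formula:
P(X = 5) = 0.075579

Rounded to 4 decimal places: 0.0756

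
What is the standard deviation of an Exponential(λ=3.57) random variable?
0.2801

We have X ~ Exponential(λ=3.57).

For an Exponential distribution with λ=3.57:
σ = √Var(X) = 0.2801

The standard deviation is the square root of the variance.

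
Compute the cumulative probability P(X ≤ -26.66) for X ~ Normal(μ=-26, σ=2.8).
0.406827

We have X ~ Normal(μ=-26, σ=2.8).

The CDF gives us P(X ≤ k).

Using the CDF:
P(X ≤ -26.66) = 0.406827

This means there's approximately a 40.7% chance that X is at most -26.66.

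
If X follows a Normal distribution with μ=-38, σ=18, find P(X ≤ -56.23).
0.155583

We have X ~ Normal(μ=-38, σ=18).

The CDF gives us P(X ≤ k).

Using the CDF:
P(X ≤ -56.23) = 0.155583

This means there's approximately a 15.6% chance that X is at most -56.23.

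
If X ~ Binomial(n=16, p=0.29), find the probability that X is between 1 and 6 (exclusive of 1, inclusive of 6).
0.815969

We have X ~ Binomial(n=16, p=0.29).

To find P(1 < X ≤ 6), we use:
P(1 < X ≤ 6) = P(X ≤ 6) - P(X ≤ 1)
                 = F(6) - F(1)
                 = 0.847391 - 0.031422
                 = 0.815969

So there's approximately a 81.6% chance that X falls in this range.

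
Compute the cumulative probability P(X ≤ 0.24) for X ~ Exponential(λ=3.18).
0.533828

We have X ~ Exponential(λ=3.18).

The CDF gives us P(X ≤ k).

Using the CDF:
P(X ≤ 0.24) = 0.533828

This means there's approximately a 53.4% chance that X is at most 0.24.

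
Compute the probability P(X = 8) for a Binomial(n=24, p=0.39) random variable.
0.144664

We have X ~ Binomial(n=24, p=0.39).

For a Binomial distribution, the PMF gives us the probability of each outcome.

Using the PMF formula:
P(X = 8) = 0.144664

Rounded to 4 decimal places: 0.1447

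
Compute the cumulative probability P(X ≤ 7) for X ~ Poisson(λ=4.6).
0.904949

We have X ~ Poisson(λ=4.6).

The CDF gives us P(X ≤ k).

Using the CDF:
P(X ≤ 7) = 0.904949

This means there's approximately a 90.5% chance that X is at most 7.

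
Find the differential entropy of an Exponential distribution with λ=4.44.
-0.4907 nats

We have X ~ Exponential(λ=4.44).

The differential entropy measures the uncertainty or information content of the distribution.

For an Exponential distribution with λ=4.44:
h(X) = -0.4907 nats

(In bits, this would be -0.7079 bits.)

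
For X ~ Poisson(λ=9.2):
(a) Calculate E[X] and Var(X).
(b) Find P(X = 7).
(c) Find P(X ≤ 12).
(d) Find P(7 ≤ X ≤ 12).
(a) E[X] = 9.2000, Var(X) = 9.2000
(b) P(X = 7) = 0.111834
(c) P(X ≤ 12) = 0.860739
(d) P(7 ≤ X ≤ 12) = 0.671574

We have X ~ Poisson(λ=9.2).

(a) Moments:
E[X] = 9.2000
Var(X) = 9.2000
σ = √Var(X) = 3.0332

(b) Point probability using PMF:
P(X = 7) = 0.111834

(c) Cumulative probability using CDF:
P(X ≤ 12) = F(12) = 0.860739

(d) Range probability:
P(7 ≤ X ≤ 12) = P(X ≤ 12) - P(X ≤ 6)
                   = F(12) - F(6)
                   = 0.860739 - 0.189165
                   = 0.671574

This means approximately 67.2% of outcomes fall in the interval [7, 12].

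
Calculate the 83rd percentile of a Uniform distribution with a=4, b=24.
20.6000

We have X ~ Uniform(a=4, b=24).

We want to find x such that P(X ≤ x) = 0.83.

This is the 83rd percentile, which means 83% of values fall below this point.

Using the inverse CDF (quantile function):
x = F⁻¹(0.83) = 20.6000

Verification: P(X ≤ 20.6000) = 0.83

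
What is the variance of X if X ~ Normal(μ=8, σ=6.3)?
39.6900

We have X ~ Normal(μ=8, σ=6.3).

For a Normal distribution with μ=8, σ=6.3:
Var(X) = 39.6900

The variance measures the spread of the distribution around the mean.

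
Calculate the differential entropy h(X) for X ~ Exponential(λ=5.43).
-0.6919 nats

We have X ~ Exponential(λ=5.43).

The differential entropy measures the uncertainty or information content of the distribution.

For an Exponential distribution with λ=5.43:
h(X) = -0.6919 nats

(In bits, this would be -0.9983 bits.)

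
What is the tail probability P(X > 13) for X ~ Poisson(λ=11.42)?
0.258995

We have X ~ Poisson(λ=11.42).

P(X > 13) = 1 - P(X ≤ 13)
                = 1 - F(13)
                = 1 - 0.741005
                = 0.258995

So there's approximately a 25.9% chance that X exceeds 13.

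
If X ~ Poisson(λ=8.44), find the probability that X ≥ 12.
0.146265

We have X ~ Poisson(λ=8.44).

For discrete distributions, P(X ≥ 12) = 1 - P(X ≤ 11).

P(X ≤ 11) = 0.853735
P(X ≥ 12) = 1 - 0.853735 = 0.146265

So there's approximately a 14.6% chance that X is at least 12.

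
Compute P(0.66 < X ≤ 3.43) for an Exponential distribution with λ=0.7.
0.539395

We have X ~ Exponential(λ=0.7).

To find P(0.66 < X ≤ 3.43), we use:
P(0.66 < X ≤ 3.43) = P(X ≤ 3.43) - P(X ≤ 0.66)
                 = F(3.43) - F(0.66)
                 = 0.909373 - 0.369978
                 = 0.539395

So there's approximately a 53.9% chance that X falls in this range.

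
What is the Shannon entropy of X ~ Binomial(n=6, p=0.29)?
1.4988 nats

We have X ~ Binomial(n=6, p=0.29).

The Shannon entropy measures the uncertainty or information content of the distribution.

For a Binomial distribution with n=6, p=0.29:
H(X) = 1.4988 nats

(In bits, this would be 2.1623 bits.)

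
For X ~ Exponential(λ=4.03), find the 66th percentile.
0.2677

We have X ~ Exponential(λ=4.03).

We want to find x such that P(X ≤ x) = 0.66.

This is the 66th percentile, which means 66% of values fall below this point.

Using the inverse CDF (quantile function):
x = F⁻¹(0.66) = 0.2677

Verification: P(X ≤ 0.2677) = 0.66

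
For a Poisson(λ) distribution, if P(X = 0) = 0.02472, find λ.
λ = 3.7001

For a Poisson(λ) distribution, the PMF at 0 is:
P(X = 0) = λ^0 e^(-λ) / 0! = e^(-λ)

Given P(X = 0) = 0.02472:
e^(-λ) = 0.02472
-λ = ln(0.02472)
λ = -ln(0.02472) = 3.7001

Verification: e^(-3.7001) = 0.02472 ✓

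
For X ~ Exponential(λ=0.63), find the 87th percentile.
3.2384

We have X ~ Exponential(λ=0.63).

We want to find x such that P(X ≤ x) = 0.87.

This is the 87th percentile, which means 87% of values fall below this point.

Using the inverse CDF (quantile function):
x = F⁻¹(0.87) = 3.2384

Verification: P(X ≤ 3.2384) = 0.87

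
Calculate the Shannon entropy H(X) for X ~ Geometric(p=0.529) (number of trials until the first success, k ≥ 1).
1.3071 nats

We have X ~ Geometric(p=0.529) (number of trials until the first success, k ≥ 1).

The Shannon entropy measures the uncertainty or information content of the distribution.

For a Geometric distribution with p=0.529 (number of trials until the first success, k ≥ 1):
H(X) = 1.3071 nats

(In bits, this would be 1.8858 bits.)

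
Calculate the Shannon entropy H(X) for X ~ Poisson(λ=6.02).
2.3010 nats

We have X ~ Poisson(λ=6.02).

The Shannon entropy measures the uncertainty or information content of the distribution.

For a Poisson distribution with λ=6.02:
H(X) = 2.3010 nats

(In bits, this would be 3.3197 bits.)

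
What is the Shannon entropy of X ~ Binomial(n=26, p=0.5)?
2.3547 nats

We have X ~ Binomial(n=26, p=0.5).

The Shannon entropy measures the uncertainty or information content of the distribution.

For a Binomial distribution with n=26, p=0.5:
H(X) = 2.3547 nats

(In bits, this would be 3.3971 bits.)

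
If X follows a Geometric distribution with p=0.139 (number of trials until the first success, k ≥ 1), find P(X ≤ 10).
0.776112

We have X ~ Geometric(p=0.139) (number of trials until the first success, k ≥ 1).

The CDF gives us P(X ≤ k).

Using the CDF:
P(X ≤ 10) = 0.776112

This means there's approximately a 77.6% chance that X is at most 10.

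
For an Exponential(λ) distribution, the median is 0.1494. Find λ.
λ = 4.6395

For X ~ Exponential(λ), the CDF is F(x) = 1 - e^(-λx).
The median m satisfies F(m) = 0.5:
1 - e^(-λm) = 0.5
e^(-λm) = 0.5
λm = ln(2)
m = ln(2) / λ

Given m = 0.1494:
λ = ln(2) / 0.1494 = 0.693147 / 0.1494 = 4.6395

Verification: ln(2) / 4.6395 = 0.1494 ✓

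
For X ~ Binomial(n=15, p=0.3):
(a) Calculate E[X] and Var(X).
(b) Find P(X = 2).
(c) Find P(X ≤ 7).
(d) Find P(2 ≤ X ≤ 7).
(a) E[X] = 4.5000, Var(X) = 3.1500
(b) P(X = 2) = 0.091560
(c) P(X ≤ 7) = 0.949987
(d) P(2 ≤ X ≤ 7) = 0.914720

We have X ~ Binomial(n=15, p=0.3).

(a) Moments:
E[X] = 4.5000
Var(X) = 3.1500
σ = √Var(X) = 1.7748

(b) Point probability using PMF:
P(X = 2) = 0.091560

(c) Cumulative probability using CDF:
P(X ≤ 7) = F(7) = 0.949987

(d) Range probability:
P(2 ≤ X ≤ 7) = P(X ≤ 7) - P(X ≤ 1)
                   = F(7) - F(1)
                   = 0.949987 - 0.035268
                   = 0.914720

This means approximately 91.5% of outcomes fall in the interval [2, 7].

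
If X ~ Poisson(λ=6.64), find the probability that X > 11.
0.038721

We have X ~ Poisson(λ=6.64).

P(X > 11) = 1 - P(X ≤ 11)
                = 1 - F(11)
                = 1 - 0.961279
                = 0.038721

So there's approximately a 3.9% chance that X exceeds 11.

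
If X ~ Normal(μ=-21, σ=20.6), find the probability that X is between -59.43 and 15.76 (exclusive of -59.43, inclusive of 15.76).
0.931773

We have X ~ Normal(μ=-21, σ=20.6).

To find P(-59.43 < X ≤ 15.76), we use:
P(-59.43 < X ≤ 15.76) = P(X ≤ 15.76) - P(X ≤ -59.43)
                 = F(15.76) - F(-59.43)
                 = 0.962826 - 0.031053
                 = 0.931773

So there's approximately a 93.2% chance that X falls in this range.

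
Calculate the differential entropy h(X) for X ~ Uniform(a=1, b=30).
3.3673 nats

We have X ~ Uniform(a=1, b=30).

The differential entropy measures the uncertainty or information content of the distribution.

For a Uniform distribution with a=1, b=30:
h(X) = 3.3673 nats

(In bits, this would be 4.8580 bits.)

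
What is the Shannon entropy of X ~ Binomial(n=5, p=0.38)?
1.4863 nats

We have X ~ Binomial(n=5, p=0.38).

The Shannon entropy measures the uncertainty or information content of the distribution.

For a Binomial distribution with n=5, p=0.38:
H(X) = 1.4863 nats

(In bits, this would be 2.1443 bits.)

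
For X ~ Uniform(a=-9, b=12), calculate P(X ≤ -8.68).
0.015238

We have X ~ Uniform(a=-9, b=12).

The CDF gives us P(X ≤ k).

Using the CDF:
P(X ≤ -8.68) = 0.015238

This means there's approximately a 1.5% chance that X is at most -8.68.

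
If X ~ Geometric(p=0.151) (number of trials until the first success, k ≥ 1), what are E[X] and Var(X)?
E[X] = 6.6225, Var(X) = 37.2352

We have X ~ Geometric(p=0.151) (number of trials until the first success, k ≥ 1).

For a Geometric distribution with p=0.151 (number of trials until the first success, k ≥ 1):

Expected value:
E[X] = 6.6225

Variance:
Var(X) = 37.2352

Standard deviation:
σ = √Var(X) = 6.1021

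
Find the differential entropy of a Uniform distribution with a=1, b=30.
3.3673 nats

We have X ~ Uniform(a=1, b=30).

The differential entropy measures the uncertainty or information content of the distribution.

For a Uniform distribution with a=1, b=30:
h(X) = 3.3673 nats

(In bits, this would be 4.8580 bits.)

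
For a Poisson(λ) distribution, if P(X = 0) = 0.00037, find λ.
λ = 7.9020

For a Poisson(λ) distribution, the PMF at 0 is:
P(X = 0) = λ^0 e^(-λ) / 0! = e^(-λ)

Given P(X = 0) = 0.00037:
e^(-λ) = 0.00037
-λ = ln(0.00037)
λ = -ln(0.00037) = 7.9020

Verification: e^(-7.9020) = 0.00037 ✓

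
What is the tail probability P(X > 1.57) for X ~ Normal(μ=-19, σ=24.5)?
0.200569

We have X ~ Normal(μ=-19, σ=24.5).

P(X > 1.57) = 1 - P(X ≤ 1.57)
                = 1 - F(1.57)
                = 1 - 0.799431
                = 0.200569

So there's approximately a 20.1% chance that X exceeds 1.57.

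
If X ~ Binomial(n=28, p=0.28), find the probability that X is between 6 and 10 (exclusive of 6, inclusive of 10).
0.573166

We have X ~ Binomial(n=28, p=0.28).

To find P(6 < X ≤ 10), we use:
P(6 < X ≤ 10) = P(X ≤ 10) - P(X ≤ 6)
                 = F(10) - F(6)
                 = 0.867477 - 0.294311
                 = 0.573166

So there's approximately a 57.3% chance that X falls in this range.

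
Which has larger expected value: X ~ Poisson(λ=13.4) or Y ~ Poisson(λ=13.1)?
X has larger mean (13.4000 > 13.1000)

Compute the expected value for each distribution:

X ~ Poisson(λ=13.4):
E[X] = 13.4000

Y ~ Poisson(λ=13.1):
E[Y] = 13.1000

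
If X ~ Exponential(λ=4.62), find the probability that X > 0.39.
0.165002

We have X ~ Exponential(λ=4.62).

P(X > 0.39) = 1 - P(X ≤ 0.39)
                = 1 - F(0.39)
                = 1 - 0.834998
                = 0.165002

So there's approximately a 16.5% chance that X exceeds 0.39.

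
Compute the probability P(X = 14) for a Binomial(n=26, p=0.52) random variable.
0.152692

We have X ~ Binomial(n=26, p=0.52).

For a Binomial distribution, the PMF gives us the probability of each outcome.

Using the PMF formula:
P(X = 14) = 0.152692

Rounded to 4 decimal places: 0.1527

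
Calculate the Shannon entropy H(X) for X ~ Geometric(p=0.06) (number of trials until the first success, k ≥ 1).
3.7828 nats

We have X ~ Geometric(p=0.06) (number of trials until the first success, k ≥ 1).

The Shannon entropy measures the uncertainty or information content of the distribution.

For a Geometric distribution with p=0.06 (number of trials until the first success, k ≥ 1):
H(X) = 3.7828 nats

(In bits, this would be 5.4574 bits.)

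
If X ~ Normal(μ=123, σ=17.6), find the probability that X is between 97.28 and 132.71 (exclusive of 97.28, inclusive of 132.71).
0.637467

We have X ~ Normal(μ=123, σ=17.6).

To find P(97.28 < X ≤ 132.71), we use:
P(97.28 < X ≤ 132.71) = P(X ≤ 132.71) - P(X ≤ 97.28)
                 = F(132.71) - F(97.28)
                 = 0.709425 - 0.071958
                 = 0.637467

So there's approximately a 63.7% chance that X falls in this range.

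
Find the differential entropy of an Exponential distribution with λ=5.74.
-0.7475 nats

We have X ~ Exponential(λ=5.74).

The differential entropy measures the uncertainty or information content of the distribution.

For an Exponential distribution with λ=5.74:
h(X) = -0.7475 nats

(In bits, this would be -1.0784 bits.)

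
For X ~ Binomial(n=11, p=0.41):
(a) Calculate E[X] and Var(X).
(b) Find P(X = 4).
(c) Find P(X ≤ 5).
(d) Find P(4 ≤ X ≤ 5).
(a) E[X] = 4.5100, Var(X) = 2.6609
(b) P(X = 4) = 0.232067
(c) P(X ≤ 5) = 0.730976
(d) P(4 ≤ X ≤ 5) = 0.457841

We have X ~ Binomial(n=11, p=0.41).

(a) Moments:
E[X] = 4.5100
Var(X) = 2.6609
σ = √Var(X) = 1.6312

(b) Point probability using PMF:
P(X = 4) = 0.232067

(c) Cumulative probability using CDF:
P(X ≤ 5) = F(5) = 0.730976

(d) Range probability:
P(4 ≤ X ≤ 5) = P(X ≤ 5) - P(X ≤ 3)
                   = F(5) - F(3)
                   = 0.730976 - 0.273136
                   = 0.457841

This means approximately 45.8% of outcomes fall in the interval [4, 5].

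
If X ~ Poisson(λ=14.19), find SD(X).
3.7670

We have X ~ Poisson(λ=14.19).

For a Poisson distribution with λ=14.19:
σ = √Var(X) = 3.7670

The standard deviation is the square root of the variance.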